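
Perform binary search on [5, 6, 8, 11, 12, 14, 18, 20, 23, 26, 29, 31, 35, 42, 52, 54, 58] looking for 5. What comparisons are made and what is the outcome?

Binary search for 5 in [5, 6, 8, 11, 12, 14, 18, 20, 23, 26, 29, 31, 35, 42, 52, 54, 58]:

lo=0, hi=16, mid=8, arr[mid]=23 -> 23 > 5, search left half
lo=0, hi=7, mid=3, arr[mid]=11 -> 11 > 5, search left half
lo=0, hi=2, mid=1, arr[mid]=6 -> 6 > 5, search left half
lo=0, hi=0, mid=0, arr[mid]=5 -> Found target at index 0!

Binary search finds 5 at index 0 after 4 comparisons. The search repeatedly halves the search space by comparing with the middle element.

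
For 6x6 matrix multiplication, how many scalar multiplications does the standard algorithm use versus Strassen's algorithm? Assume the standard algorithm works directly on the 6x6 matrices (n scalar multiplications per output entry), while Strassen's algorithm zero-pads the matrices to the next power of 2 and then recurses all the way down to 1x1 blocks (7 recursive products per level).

Matrix multiplication for 6x6 matrices:

Strassen's algorithm requires power-of-2 dimensions. Pad 6x6 to 8x8 (next power of 2).

Standard algorithm: 6^3 = 216 multiplications
Strassen's algorithm: 7^(log2(8)) = 7^3 = 343 multiplications
Difference: 216 - 343 = -127 (Strassen uses MORE here due to padding overhead — for small or just-over-power-of-2 n, padding can outweigh the per-level savings)

Standard: 216 multiplications (6^3). Strassen: 343 multiplications (7^3, after padding to 8x8). Strassen reduces 8 recursive multiplications to 7 at each level.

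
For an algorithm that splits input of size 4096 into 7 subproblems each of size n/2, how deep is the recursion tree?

For divide and conquer with division factor 2:

Problem sizes at each level:
Level 0: 4096
Level 1: 2048
Level 2: 1024
Level 3: 512
Level 4: 256
Level 5: 128
Level 6: 64
Level 7: 32
Level 8: 16
Level 9: 8
Level 10: 4
Level 11: 2
Level 12: 1

The root is level 0 and the size-1 base case is level 12 (the tree spans levels 0 through 12, i.e. 13 levels counting the root), so the depth is the number of divisions: log_2(4096) = 12

The recursion tree depth is log_2(4096) = 12. At each level, the problem size is divided by 2, so it takes 12 divisions to reduce to a base case of size 1. The algorithm makes 7 recursive calls at each level.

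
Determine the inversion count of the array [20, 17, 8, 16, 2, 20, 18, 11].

Finding inversions in [20, 17, 8, 16, 2, 20, 18, 11]:

(0, 1): arr[0]=20 > arr[1]=17
(0, 2): arr[0]=20 > arr[2]=8
(0, 3): arr[0]=20 > arr[3]=16
(0, 4): arr[0]=20 > arr[4]=2
(0, 6): arr[0]=20 > arr[6]=18
(0, 7): arr[0]=20 > arr[7]=11
(1, 2): arr[1]=17 > arr[2]=8
(1, 3): arr[1]=17 > arr[3]=16
(1, 4): arr[1]=17 > arr[4]=2
(1, 7): arr[1]=17 > arr[7]=11
(2, 4): arr[2]=8 > arr[4]=2
(3, 4): arr[3]=16 > arr[4]=2
(3, 7): arr[3]=16 > arr[7]=11
(5, 6): arr[5]=20 > arr[6]=18
(5, 7): arr[5]=20 > arr[7]=11
(6, 7): arr[6]=18 > arr[7]=11

Total inversions: 16

The array has 16 inversion(s): (0,1), (0,2), (0,3), (0,4), (0,6), (0,7), (1,2), (1,3), (1,4), (1,7), (2,4), (3,4), (3,7), (5,6), (5,7), (6,7). Each pair (i,j) satisfies i < j and arr[i] > arr[j].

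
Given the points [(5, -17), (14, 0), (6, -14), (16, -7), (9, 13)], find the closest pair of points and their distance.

Computing all pairwise distances among 5 points:

d((5, -17), (14, 0)) = 19.2354
d((5, -17), (6, -14)) = 3.1623 <-- minimum
d((5, -17), (16, -7)) = 14.8661
d((5, -17), (9, 13)) = 30.2655
d((14, 0), (6, -14)) = 16.1245
d((14, 0), (16, -7)) = 7.2801
d((14, 0), (9, 13)) = 13.9284
d((6, -14), (16, -7)) = 12.2066
d((6, -14), (9, 13)) = 27.1662
d((16, -7), (9, 13)) = 21.1896

Closest pair: (5, -17) and (6, -14) with distance 3.1623

The closest pair is (5, -17) and (6, -14) with Euclidean distance 3.1623. For 5 points, brute-force pairwise comparison is shown above. For large n, the divide-and-conquer algorithm (sort by x, recurse on halves, check the dividing strip) achieves O(n log n).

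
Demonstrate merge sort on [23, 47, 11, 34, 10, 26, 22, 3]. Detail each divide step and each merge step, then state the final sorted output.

Merge sort trace:

Split: [23, 47, 11, 34, 10, 26, 22, 3] -> [23, 47, 11, 34] and [10, 26, 22, 3]
  Split: [23, 47, 11, 34] -> [23, 47] and [11, 34]
    Split: [23, 47] -> [23] and [47]
    Merge: [23] + [47] -> [23, 47]
    Split: [11, 34] -> [11] and [34]
    Merge: [11] + [34] -> [11, 34]
  Merge: [23, 47] + [11, 34] -> [11, 23, 34, 47]
  Split: [10, 26, 22, 3] -> [10, 26] and [22, 3]
    Split: [10, 26] -> [10] and [26]
    Merge: [10] + [26] -> [10, 26]
    Split: [22, 3] -> [22] and [3]
    Merge: [22] + [3] -> [3, 22]
  Merge: [10, 26] + [3, 22] -> [3, 10, 22, 26]
Merge: [11, 23, 34, 47] + [3, 10, 22, 26] -> [3, 10, 11, 22, 23, 26, 34, 47]

Final sorted array: [3, 10, 11, 22, 23, 26, 34, 47]

The merge sort proceeds by recursively splitting the array and merging sorted halves.
After all merges, the sorted array is [3, 10, 11, 22, 23, 26, 34, 47].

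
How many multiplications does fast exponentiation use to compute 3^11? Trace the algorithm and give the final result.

Computing 3^11 by squaring (build up from 3^1; each line after the first costs one multiplication):

3^1 = 3
3^2 = (3^1)^2 = 3^2 = 9
3^4 = (3^2)^2 = 9^2 = 81
3^5 = 3 * 3^4 = 3 * 81 = 243
3^10 = (3^5)^2 = 243^2 = 59049
3^11 = 3 * 3^10 = 3 * 59049 = 177147

Result: 177147
Multiplications needed: 5 (5 lines after 3^1)

3^11 = 177147. Using exponentiation by squaring, this requires 5 multiplications. The key idea: if the exponent is even, square the half-power; if odd, multiply by the base once.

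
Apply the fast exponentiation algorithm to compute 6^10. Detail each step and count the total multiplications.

Computing 6^10 by squaring (build up from 6^1; each line after the first costs one multiplication):

6^1 = 6
6^2 = (6^1)^2 = 6^2 = 36
6^4 = (6^2)^2 = 36^2 = 1296
6^5 = 6 * 6^4 = 6 * 1296 = 7776
6^10 = (6^5)^2 = 7776^2 = 60466176

Result: 60466176
Multiplications needed: 4 (4 lines after 6^1)

6^10 = 60466176. Using exponentiation by squaring, this requires 4 multiplications. The key idea: if the exponent is even, square the half-power; if odd, multiply by the base once.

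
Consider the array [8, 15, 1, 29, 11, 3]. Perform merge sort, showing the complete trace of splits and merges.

Merge sort trace:

Split: [8, 15, 1, 29, 11, 3] -> [8, 15, 1] and [29, 11, 3]
  Split: [8, 15, 1] -> [8] and [15, 1]
    Split: [15, 1] -> [15] and [1]
    Merge: [15] + [1] -> [1, 15]
  Merge: [8] + [1, 15] -> [1, 8, 15]
  Split: [29, 11, 3] -> [29] and [11, 3]
    Split: [11, 3] -> [11] and [3]
    Merge: [11] + [3] -> [3, 11]
  Merge: [29] + [3, 11] -> [3, 11, 29]
Merge: [1, 8, 15] + [3, 11, 29] -> [1, 3, 8, 11, 15, 29]

Final sorted array: [1, 3, 8, 11, 15, 29]

The merge sort proceeds by recursively splitting the array and merging sorted halves.
After all merges, the sorted array is [1, 3, 8, 11, 15, 29].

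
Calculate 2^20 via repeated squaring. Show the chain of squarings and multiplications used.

Computing 2^20 by squaring (build up from 2^1; each line after the first costs one multiplication):

2^1 = 2
2^2 = (2^1)^2 = 2^2 = 4
2^4 = (2^2)^2 = 4^2 = 16
2^5 = 2 * 2^4 = 2 * 16 = 32
2^10 = (2^5)^2 = 32^2 = 1024
2^20 = (2^10)^2 = 1024^2 = 1048576

Result: 1048576
Multiplications needed: 5 (5 lines after 2^1)

2^20 = 1048576. Using exponentiation by squaring, this requires 5 multiplications. The key idea: if the exponent is even, square the half-power; if odd, multiply by the base once.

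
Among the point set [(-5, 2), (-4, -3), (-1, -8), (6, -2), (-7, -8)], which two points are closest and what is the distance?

Computing all pairwise distances among 5 points:

d((-5, 2), (-4, -3)) = 5.099 <-- minimum
d((-5, 2), (-1, -8)) = 10.7703
d((-5, 2), (6, -2)) = 11.7047
d((-5, 2), (-7, -8)) = 10.198
d((-4, -3), (-1, -8)) = 5.831
d((-4, -3), (6, -2)) = 10.0499
d((-4, -3), (-7, -8)) = 5.831
d((-1, -8), (6, -2)) = 9.2195
d((-1, -8), (-7, -8)) = 6.0
d((6, -2), (-7, -8)) = 14.3178

Closest pair: (-5, 2) and (-4, -3) with distance 5.099

The closest pair is (-5, 2) and (-4, -3) with Euclidean distance 5.099. For 5 points, brute-force pairwise comparison is shown above. For large n, the divide-and-conquer algorithm (sort by x, recurse on halves, check the dividing strip) achieves O(n log n).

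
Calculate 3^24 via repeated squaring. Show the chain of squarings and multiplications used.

Computing 3^24 by squaring (build up from 3^1; each line after the first costs one multiplication):

3^1 = 3
3^2 = (3^1)^2 = 3^2 = 9
3^3 = 3 * 3^2 = 3 * 9 = 27
3^6 = (3^3)^2 = 27^2 = 729
3^12 = (3^6)^2 = 729^2 = 531441
3^24 = (3^12)^2 = 531441^2 = 282429536481

Result: 282429536481
Multiplications needed: 5 (5 lines after 3^1)

3^24 = 282429536481. Using exponentiation by squaring, this requires 5 multiplications. The key idea: if the exponent is even, square the half-power; if odd, multiply by the base once.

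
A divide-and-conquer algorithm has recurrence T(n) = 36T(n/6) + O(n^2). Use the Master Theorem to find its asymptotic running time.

Master Theorem for T(n) = 36T(n/6) + O(n^2):

a = 36, b = 6, c = 2
log_b(a) = log_6(36) = 2.0000

Case 2: c = 2 = log_6(36) = 2.0000
T(n) = O(n^2 log n) = O(n^2 log n)

For T(n) = 36T(n/6) + O(n^2): log_6(36) = 2.0000. This is Case 2 of the Master Theorem (c = log_b(a), equal work at all levels), giving O(n^2 log n).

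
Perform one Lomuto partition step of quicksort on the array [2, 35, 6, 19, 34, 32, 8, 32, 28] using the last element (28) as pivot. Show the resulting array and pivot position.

Lomuto partition with pivot = 28:

Initial array: [2, 35, 6, 19, 34, 32, 8, 32, 28]

arr[0]=2 <= 28: swap with position 0, array becomes [2, 35, 6, 19, 34, 32, 8, 32, 28]
arr[1]=35 > 28: no swap
arr[2]=6 <= 28: swap with position 1, array becomes [2, 6, 35, 19, 34, 32, 8, 32, 28]
arr[3]=19 <= 28: swap with position 2, array becomes [2, 6, 19, 35, 34, 32, 8, 32, 28]
arr[4]=34 > 28: no swap
arr[5]=32 > 28: no swap
arr[6]=8 <= 28: swap with position 3, array becomes [2, 6, 19, 8, 34, 32, 35, 32, 28]
arr[7]=32 > 28: no swap

Place pivot at position 4: [2, 6, 19, 8, 28, 32, 35, 32, 34]
Pivot position: 4

After partitioning with pivot 28, the array becomes [2, 6, 19, 8, 28, 32, 35, 32, 34]. The pivot is placed at index 4. All elements to the left of the pivot are <= 28, and all elements to the right are > 28.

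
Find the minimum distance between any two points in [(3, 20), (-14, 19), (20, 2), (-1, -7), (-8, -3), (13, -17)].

Computing all pairwise distances among 6 points:

d((3, 20), (-14, 19)) = 17.0294
d((3, 20), (20, 2)) = 24.7588
d((3, 20), (-1, -7)) = 27.2947
d((3, 20), (-8, -3)) = 25.4951
d((3, 20), (13, -17)) = 38.3275
d((-14, 19), (20, 2)) = 38.0132
d((-14, 19), (-1, -7)) = 29.0689
d((-14, 19), (-8, -3)) = 22.8035
d((-14, 19), (13, -17)) = 45.0
d((20, 2), (-1, -7)) = 22.8473
d((20, 2), (-8, -3)) = 28.4429
d((20, 2), (13, -17)) = 20.2485
d((-1, -7), (-8, -3)) = 8.0623 <-- minimum
d((-1, -7), (13, -17)) = 17.2047
d((-8, -3), (13, -17)) = 25.2389

Closest pair: (-1, -7) and (-8, -3) with distance 8.0623

The closest pair is (-1, -7) and (-8, -3) with Euclidean distance 8.0623. For 6 points, brute-force pairwise comparison is shown above. For large n, the divide-and-conquer algorithm (sort by x, recurse on halves, check the dividing strip) achieves O(n log n).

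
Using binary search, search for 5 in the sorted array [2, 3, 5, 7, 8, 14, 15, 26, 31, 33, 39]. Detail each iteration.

Binary search for 5 in [2, 3, 5, 7, 8, 14, 15, 26, 31, 33, 39]:

lo=0, hi=10, mid=5, arr[mid]=14 -> 14 > 5, search left half
lo=0, hi=4, mid=2, arr[mid]=5 -> Found target at index 2!

Binary search finds 5 at index 2 after 2 comparisons. The search repeatedly halves the search space by comparing with the middle element.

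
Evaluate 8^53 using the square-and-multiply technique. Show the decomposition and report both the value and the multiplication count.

Computing 8^53 by squaring (build up from 8^1; each line after the first costs one multiplication):

8^1 = 8
8^2 = (8^1)^2 = 8^2 = 64
8^3 = 8 * 8^2 = 8 * 64 = 512
8^6 = (8^3)^2 = 512^2 = 262144
8^12 = (8^6)^2 = 262144^2 = 68719476736
8^13 = 8 * 8^12 = 8 * 68719476736 = 549755813888
8^26 = (8^13)^2 = 549755813888^2 = 302231454903657293676544
8^52 = (8^26)^2 = 302231454903657293676544^2 = 91343852333181432387730302044767688728495783936
8^53 = 8 * 8^52 = 8 * 91343852333181432387730302044767688728495783936 = 730750818665451459101842416358141509827966271488

Result: 730750818665451459101842416358141509827966271488
Multiplications needed: 8 (8 lines after 8^1)

8^53 = 730750818665451459101842416358141509827966271488. Using exponentiation by squaring, this requires 8 multiplications. The key idea: if the exponent is even, square the half-power; if odd, multiply by the base once.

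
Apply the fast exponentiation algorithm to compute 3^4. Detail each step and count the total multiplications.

Computing 3^4 by squaring (build up from 3^1; each line after the first costs one multiplication):

3^1 = 3
3^2 = (3^1)^2 = 3^2 = 9
3^4 = (3^2)^2 = 9^2 = 81

Result: 81
Multiplications needed: 2 (2 lines after 3^1)

3^4 = 81. Using exponentiation by squaring, this requires 2 multiplications. The key idea: if the exponent is even, square the half-power; if odd, multiply by the base once.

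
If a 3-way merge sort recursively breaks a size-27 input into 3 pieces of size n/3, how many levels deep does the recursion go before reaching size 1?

For divide and conquer with division factor 3:

Problem sizes at each level:
Level 0: 27
Level 1: 9
Level 2: 3
Level 3: 1

The root is level 0 and the size-1 base case is level 3 (the tree spans levels 0 through 3, i.e. 4 levels counting the root), so the depth is the number of divisions: log_3(27) = 3

The recursion tree depth is log_3(27) = 3. At each level, the problem size is divided by 3, so it takes 3 divisions to reduce to a base case of size 1. The algorithm makes 3 recursive calls at each level.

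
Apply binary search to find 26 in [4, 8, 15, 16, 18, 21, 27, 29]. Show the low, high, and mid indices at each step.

Binary search for 26 in [4, 8, 15, 16, 18, 21, 27, 29]:

lo=0, hi=7, mid=3, arr[mid]=16 -> 16 < 26, search right half
lo=4, hi=7, mid=5, arr[mid]=21 -> 21 < 26, search right half
lo=6, hi=7, mid=6, arr[mid]=27 -> 27 > 26, search left half
lo=6 > hi=5, target 26 not found

Binary search determines that 26 is not in the array after 3 comparisons. The search space was exhausted without finding the target.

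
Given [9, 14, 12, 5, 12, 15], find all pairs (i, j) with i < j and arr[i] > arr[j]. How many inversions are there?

Finding inversions in [9, 14, 12, 5, 12, 15]:

(0, 3): arr[0]=9 > arr[3]=5
(1, 2): arr[1]=14 > arr[2]=12
(1, 3): arr[1]=14 > arr[3]=5
(1, 4): arr[1]=14 > arr[4]=12
(2, 3): arr[2]=12 > arr[3]=5

Total inversions: 5

The array has 5 inversion(s): (0,3), (1,2), (1,3), (1,4), (2,3). Each pair (i,j) satisfies i < j and arr[i] > arr[j].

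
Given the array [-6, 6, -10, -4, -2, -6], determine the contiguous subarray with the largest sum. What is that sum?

Using Kadane's algorithm on [-6, 6, -10, -4, -2, -6]:

Scanning through the array:
Position 1 (value 6): max_ending_here = 6, max_so_far = 6
Position 2 (value -10): max_ending_here = -4, max_so_far = 6
Position 3 (value -4): max_ending_here = -4, max_so_far = 6
Position 4 (value -2): max_ending_here = -2, max_so_far = 6
Position 5 (value -6): max_ending_here = -6, max_so_far = 6

Maximum subarray: [6]
Maximum sum: 6

The maximum subarray is [6] with sum 6. This subarray runs from index 1 to index 1.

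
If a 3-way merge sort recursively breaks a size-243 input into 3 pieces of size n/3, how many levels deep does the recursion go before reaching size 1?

For divide and conquer with division factor 3:

Problem sizes at each level:
Level 0: 243
Level 1: 81
Level 2: 27
Level 3: 9
Level 4: 3
Level 5: 1

The root is level 0 and the size-1 base case is level 5 (the tree spans levels 0 through 5, i.e. 6 levels counting the root), so the depth is the number of divisions: log_3(243) = 5

The recursion tree depth is log_3(243) = 5. At each level, the problem size is divided by 3, so it takes 5 divisions to reduce to a base case of size 1. The algorithm makes 3 recursive calls at each level.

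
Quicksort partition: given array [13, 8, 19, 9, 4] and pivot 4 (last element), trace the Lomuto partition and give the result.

Lomuto partition with pivot = 4:

Initial array: [13, 8, 19, 9, 4]

arr[0]=13 > 4: no swap
arr[1]=8 > 4: no swap
arr[2]=19 > 4: no swap
arr[3]=9 > 4: no swap

Place pivot at position 0: [4, 8, 19, 9, 13]
Pivot position: 0

After partitioning with pivot 4, the array becomes [4, 8, 19, 9, 13]. The pivot is placed at index 0. All elements to the left of the pivot are <= 4, and all elements to the right are > 4.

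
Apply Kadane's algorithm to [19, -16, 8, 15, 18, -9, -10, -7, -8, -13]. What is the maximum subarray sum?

Using Kadane's algorithm on [19, -16, 8, 15, 18, -9, -10, -7, -8, -13]:

Scanning through the array:
Position 1 (value -16): max_ending_here = 3, max_so_far = 19
Position 2 (value 8): max_ending_here = 11, max_so_far = 19
Position 3 (value 15): max_ending_here = 26, max_so_far = 26
Position 4 (value 18): max_ending_here = 44, max_so_far = 44
Position 5 (value -9): max_ending_here = 35, max_so_far = 44
Position 6 (value -10): max_ending_here = 25, max_so_far = 44
Position 7 (value -7): max_ending_here = 18, max_so_far = 44
Position 8 (value -8): max_ending_here = 10, max_so_far = 44
Position 9 (value -13): max_ending_here = -3, max_so_far = 44

Maximum subarray: [19, -16, 8, 15, 18]
Maximum sum: 44

The maximum subarray is [19, -16, 8, 15, 18] with sum 44. This subarray runs from index 0 to index 4.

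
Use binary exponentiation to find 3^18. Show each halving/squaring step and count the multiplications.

Computing 3^18 by squaring (build up from 3^1; each line after the first costs one multiplication):

3^1 = 3
3^2 = (3^1)^2 = 3^2 = 9
3^4 = (3^2)^2 = 9^2 = 81
3^8 = (3^4)^2 = 81^2 = 6561
3^9 = 3 * 3^8 = 3 * 6561 = 19683
3^18 = (3^9)^2 = 19683^2 = 387420489

Result: 387420489
Multiplications needed: 5 (5 lines after 3^1)

3^18 = 387420489. Using exponentiation by squaring, this requires 5 multiplications. The key idea: if the exponent is even, square the half-power; if odd, multiply by the base once.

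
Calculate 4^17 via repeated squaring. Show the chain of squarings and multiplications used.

Computing 4^17 by squaring (build up from 4^1; each line after the first costs one multiplication):

4^1 = 4
4^2 = (4^1)^2 = 4^2 = 16
4^4 = (4^2)^2 = 16^2 = 256
4^8 = (4^4)^2 = 256^2 = 65536
4^16 = (4^8)^2 = 65536^2 = 4294967296
4^17 = 4 * 4^16 = 4 * 4294967296 = 17179869184

Result: 17179869184
Multiplications needed: 5 (5 lines after 4^1)

4^17 = 17179869184. Using exponentiation by squaring, this requires 5 multiplications. The key idea: if the exponent is even, square the half-power; if odd, multiply by the base once.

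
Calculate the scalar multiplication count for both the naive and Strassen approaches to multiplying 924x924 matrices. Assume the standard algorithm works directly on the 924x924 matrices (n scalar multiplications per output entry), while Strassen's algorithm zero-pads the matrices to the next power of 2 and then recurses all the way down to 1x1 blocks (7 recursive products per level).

Matrix multiplication for 924x924 matrices:

Strassen's algorithm requires power-of-2 dimensions. Pad 924x924 to 1024x1024 (next power of 2).

Standard algorithm: 924^3 = 788889024 multiplications
Strassen's algorithm: 7^(log2(1024)) = 7^10 = 282475249 multiplications
Savings: 788889024 - 282475249 = 506413775 multiplications

Standard: 788889024 multiplications (924^3). Strassen: 282475249 multiplications (7^10, after padding to 1024x1024). Strassen reduces 8 recursive multiplications to 7 at each level.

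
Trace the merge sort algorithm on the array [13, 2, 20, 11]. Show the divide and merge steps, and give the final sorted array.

Merge sort trace:

Split: [13, 2, 20, 11] -> [13, 2] and [20, 11]
  Split: [13, 2] -> [13] and [2]
  Merge: [13] + [2] -> [2, 13]
  Split: [20, 11] -> [20] and [11]
  Merge: [20] + [11] -> [11, 20]
Merge: [2, 13] + [11, 20] -> [2, 11, 13, 20]

Final sorted array: [2, 11, 13, 20]

The merge sort proceeds by recursively splitting the array and merging sorted halves.
After all merges, the sorted array is [2, 11, 13, 20].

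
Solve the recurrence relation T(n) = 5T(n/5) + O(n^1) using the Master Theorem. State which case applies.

Master Theorem for T(n) = 5T(n/5) + O(n^1):

a = 5, b = 5, c = 1
log_b(a) = log_5(5) = 1.0000

Case 2: c = 1 = log_5(5) = 1.0000
T(n) = O(n^1 log n) = O(n log n)

For T(n) = 5T(n/5) + O(n^1): log_5(5) = 1.0000. This is Case 2 of the Master Theorem (c = log_b(a), equal work at all levels), giving O(n log n).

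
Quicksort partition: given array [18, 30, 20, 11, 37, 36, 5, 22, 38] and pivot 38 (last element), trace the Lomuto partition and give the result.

Lomuto partition with pivot = 38:

Initial array: [18, 30, 20, 11, 37, 36, 5, 22, 38]

arr[0]=18 <= 38: swap with position 0, array becomes [18, 30, 20, 11, 37, 36, 5, 22, 38]
arr[1]=30 <= 38: swap with position 1, array becomes [18, 30, 20, 11, 37, 36, 5, 22, 38]
arr[2]=20 <= 38: swap with position 2, array becomes [18, 30, 20, 11, 37, 36, 5, 22, 38]
arr[3]=11 <= 38: swap with position 3, array becomes [18, 30, 20, 11, 37, 36, 5, 22, 38]
arr[4]=37 <= 38: swap with position 4, array becomes [18, 30, 20, 11, 37, 36, 5, 22, 38]
arr[5]=36 <= 38: swap with position 5, array becomes [18, 30, 20, 11, 37, 36, 5, 22, 38]
arr[6]=5 <= 38: swap with position 6, array becomes [18, 30, 20, 11, 37, 36, 5, 22, 38]
arr[7]=22 <= 38: swap with position 7, array becomes [18, 30, 20, 11, 37, 36, 5, 22, 38]

Place pivot at position 8: [18, 30, 20, 11, 37, 36, 5, 22, 38]
Pivot position: 8

After partitioning with pivot 38, the array becomes [18, 30, 20, 11, 37, 36, 5, 22, 38]. The pivot is placed at index 8. All elements to the left of the pivot are <= 38, and all elements to the right are > 38.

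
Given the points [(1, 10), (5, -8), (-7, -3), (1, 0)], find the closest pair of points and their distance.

Computing all pairwise distances among 4 points:

d((1, 10), (5, -8)) = 18.4391
d((1, 10), (-7, -3)) = 15.2643
d((1, 10), (1, 0)) = 10.0
d((5, -8), (-7, -3)) = 13.0
d((5, -8), (1, 0)) = 8.9443
d((-7, -3), (1, 0)) = 8.544 <-- minimum

Closest pair: (-7, -3) and (1, 0) with distance 8.544

The closest pair is (-7, -3) and (1, 0) with Euclidean distance 8.544. For 4 points, brute-force pairwise comparison is shown above. For large n, the divide-and-conquer algorithm (sort by x, recurse on halves, check the dividing strip) achieves O(n log n).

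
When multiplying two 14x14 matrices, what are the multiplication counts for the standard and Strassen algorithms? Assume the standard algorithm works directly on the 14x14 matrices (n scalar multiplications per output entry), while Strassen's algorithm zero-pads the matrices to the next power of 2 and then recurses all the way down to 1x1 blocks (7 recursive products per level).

Matrix multiplication for 14x14 matrices:

Strassen's algorithm requires power-of-2 dimensions. Pad 14x14 to 16x16 (next power of 2).

Standard algorithm: 14^3 = 2744 multiplications
Strassen's algorithm: 7^(log2(16)) = 7^4 = 2401 multiplications
Savings: 2744 - 2401 = 343 multiplications

Standard: 2744 multiplications (14^3). Strassen: 2401 multiplications (7^4, after padding to 16x16). Strassen reduces 8 recursive multiplications to 7 at each level.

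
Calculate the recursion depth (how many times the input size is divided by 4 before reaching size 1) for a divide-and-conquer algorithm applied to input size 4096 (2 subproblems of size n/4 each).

For divide and conquer with division factor 4:

Problem sizes at each level:
Level 0: 4096
Level 1: 1024
Level 2: 256
Level 3: 64
Level 4: 16
Level 5: 4
Level 6: 1

The root is level 0 and the size-1 base case is level 6 (the tree spans levels 0 through 6, i.e. 7 levels counting the root), so the depth is the number of divisions: log_4(4096) = 6

The recursion tree depth is log_4(4096) = 6. At each level, the problem size is divided by 4, so it takes 6 divisions to reduce to a base case of size 1. The algorithm makes 2 recursive calls at each level.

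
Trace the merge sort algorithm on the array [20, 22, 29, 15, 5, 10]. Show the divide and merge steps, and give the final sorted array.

Merge sort trace:

Split: [20, 22, 29, 15, 5, 10] -> [20, 22, 29] and [15, 5, 10]
  Split: [20, 22, 29] -> [20] and [22, 29]
    Split: [22, 29] -> [22] and [29]
    Merge: [22] + [29] -> [22, 29]
  Merge: [20] + [22, 29] -> [20, 22, 29]
  Split: [15, 5, 10] -> [15] and [5, 10]
    Split: [5, 10] -> [5] and [10]
    Merge: [5] + [10] -> [5, 10]
  Merge: [15] + [5, 10] -> [5, 10, 15]
Merge: [20, 22, 29] + [5, 10, 15] -> [5, 10, 15, 20, 22, 29]

Final sorted array: [5, 10, 15, 20, 22, 29]

The merge sort proceeds by recursively splitting the array and merging sorted halves.
After all merges, the sorted array is [5, 10, 15, 20, 22, 29].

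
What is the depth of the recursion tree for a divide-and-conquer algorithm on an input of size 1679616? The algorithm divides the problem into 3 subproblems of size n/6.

For divide and conquer with division factor 6:

Problem sizes at each level:
Level 0: 1679616
Level 1: 279936
Level 2: 46656
Level 3: 7776
Level 4: 1296
Level 5: 216
Level 6: 36
Level 7: 6
Level 8: 1

The root is level 0 and the size-1 base case is level 8 (the tree spans levels 0 through 8, i.e. 9 levels counting the root), so the depth is the number of divisions: log_6(1679616) = 8

The recursion tree depth is log_6(1679616) = 8. At each level, the problem size is divided by 6, so it takes 8 divisions to reduce to a base case of size 1. The algorithm makes 3 recursive calls at each level.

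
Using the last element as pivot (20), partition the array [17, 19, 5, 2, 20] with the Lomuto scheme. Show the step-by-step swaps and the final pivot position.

Lomuto partition with pivot = 20:

Initial array: [17, 19, 5, 2, 20]

arr[0]=17 <= 20: swap with position 0, array becomes [17, 19, 5, 2, 20]
arr[1]=19 <= 20: swap with position 1, array becomes [17, 19, 5, 2, 20]
arr[2]=5 <= 20: swap with position 2, array becomes [17, 19, 5, 2, 20]
arr[3]=2 <= 20: swap with position 3, array becomes [17, 19, 5, 2, 20]

Place pivot at position 4: [17, 19, 5, 2, 20]
Pivot position: 4

After partitioning with pivot 20, the array becomes [17, 19, 5, 2, 20]. The pivot is placed at index 4. All elements to the left of the pivot are <= 20, and all elements to the right are > 20.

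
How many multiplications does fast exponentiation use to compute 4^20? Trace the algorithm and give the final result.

Computing 4^20 by squaring (build up from 4^1; each line after the first costs one multiplication):

4^1 = 4
4^2 = (4^1)^2 = 4^2 = 16
4^4 = (4^2)^2 = 16^2 = 256
4^5 = 4 * 4^4 = 4 * 256 = 1024
4^10 = (4^5)^2 = 1024^2 = 1048576
4^20 = (4^10)^2 = 1048576^2 = 1099511627776

Result: 1099511627776
Multiplications needed: 5 (5 lines after 4^1)

4^20 = 1099511627776. Using exponentiation by squaring, this requires 5 multiplications. The key idea: if the exponent is even, square the half-power; if odd, multiply by the base once.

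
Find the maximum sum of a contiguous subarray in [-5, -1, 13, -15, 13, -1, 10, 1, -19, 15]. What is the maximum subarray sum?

Using Kadane's algorithm on [-5, -1, 13, -15, 13, -1, 10, 1, -19, 15]:

Scanning through the array:
Position 1 (value -1): max_ending_here = -1, max_so_far = -1
Position 2 (value 13): max_ending_here = 13, max_so_far = 13
Position 3 (value -15): max_ending_here = -2, max_so_far = 13
Position 4 (value 13): max_ending_here = 13, max_so_far = 13
Position 5 (value -1): max_ending_here = 12, max_so_far = 13
Position 6 (value 10): max_ending_here = 22, max_so_far = 22
Position 7 (value 1): max_ending_here = 23, max_so_far = 23
Position 8 (value -19): max_ending_here = 4, max_so_far = 23
Position 9 (value 15): max_ending_here = 19, max_so_far = 23

Maximum subarray: [13, -1, 10, 1]
Maximum sum: 23

The maximum subarray is [13, -1, 10, 1] with sum 23. This subarray runs from index 4 to index 7.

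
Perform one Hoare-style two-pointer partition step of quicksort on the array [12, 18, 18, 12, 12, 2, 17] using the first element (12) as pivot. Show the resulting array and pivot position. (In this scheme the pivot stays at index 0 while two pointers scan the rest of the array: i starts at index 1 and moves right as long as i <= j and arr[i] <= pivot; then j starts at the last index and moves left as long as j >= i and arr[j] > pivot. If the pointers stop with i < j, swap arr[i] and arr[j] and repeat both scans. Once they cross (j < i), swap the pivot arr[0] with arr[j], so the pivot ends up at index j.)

Hoare-style two-pointer partition with pivot = 12:

Initial array: [12, 18, 18, 12, 12, 2, 17]

Pointers start at i = 1, j = 6.
i stops at index 1 (arr[1]=18 > 12), j stops at index 5 (arr[5]=2 <= 12): swap arr[1] and arr[5], array becomes [12, 2, 18, 12, 12, 18, 17]
i stops at index 2 (arr[2]=18 > 12), j stops at index 4 (arr[4]=12 <= 12): swap arr[2] and arr[4], array becomes [12, 2, 12, 12, 18, 18, 17]
i ends at 4, j ends at 3: the pointers have crossed (j < i), so scanning stops.

Swap pivot arr[0] with arr[3] to place pivot at position 3: [12, 2, 12, 12, 18, 18, 17]
Pivot position: 3

After partitioning with pivot 12, the array becomes [12, 2, 12, 12, 18, 18, 17]. The pivot is placed at index 3. All elements to the left of the pivot are <= 12, and all elements to the right are > 12.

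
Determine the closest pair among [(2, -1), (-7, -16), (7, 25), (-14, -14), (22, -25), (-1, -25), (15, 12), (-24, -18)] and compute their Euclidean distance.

Computing all pairwise distances among 8 points:

d((2, -1), (-7, -16)) = 17.4929
d((2, -1), (7, 25)) = 26.4764
d((2, -1), (-14, -14)) = 20.6155
d((2, -1), (22, -25)) = 31.241
d((2, -1), (-1, -25)) = 24.1868
d((2, -1), (15, 12)) = 18.3848
d((2, -1), (-24, -18)) = 31.0644
d((-7, -16), (7, 25)) = 43.3244
d((-7, -16), (-14, -14)) = 7.2801 <-- minimum
d((-7, -16), (22, -25)) = 30.3645
d((-7, -16), (-1, -25)) = 10.8167
d((-7, -16), (15, 12)) = 35.609
d((-7, -16), (-24, -18)) = 17.1172
d((7, 25), (-14, -14)) = 44.2945
d((7, 25), (22, -25)) = 52.2015
d((7, 25), (-1, -25)) = 50.636
d((7, 25), (15, 12)) = 15.2643
d((7, 25), (-24, -18)) = 53.0094
d((-14, -14), (22, -25)) = 37.6431
d((-14, -14), (-1, -25)) = 17.0294
d((-14, -14), (15, 12)) = 38.9487
d((-14, -14), (-24, -18)) = 10.7703
d((22, -25), (-1, -25)) = 23.0
d((22, -25), (15, 12)) = 37.6563
d((22, -25), (-24, -18)) = 46.5296
d((-1, -25), (15, 12)) = 40.3113
d((-1, -25), (-24, -18)) = 24.0416
d((15, 12), (-24, -18)) = 49.2037

Closest pair: (-7, -16) and (-14, -14) with distance 7.2801

The closest pair is (-7, -16) and (-14, -14) with Euclidean distance 7.2801. For 8 points, brute-force pairwise comparison is shown above. For large n, the divide-and-conquer algorithm (sort by x, recurse on halves, check the dividing strip) achieves O(n log n).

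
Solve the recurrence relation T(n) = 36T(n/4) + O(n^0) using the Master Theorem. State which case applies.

Master Theorem for T(n) = 36T(n/4) + O(n^0):

a = 36, b = 4, c = 0
log_b(a) = log_4(36) = 2.5850

Case 1: c = 0 < log_4(36) = 2.5850
T(n) = O(n^(log_4 36))

For T(n) = 36T(n/4) + O(n^0): log_4(36) = 2.5850. This is Case 1 of the Master Theorem (c < log_b(a), work dominated by leaves), giving O(n^(log_4 36)).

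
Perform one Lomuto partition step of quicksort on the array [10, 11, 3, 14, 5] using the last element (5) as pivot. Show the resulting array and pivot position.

Lomuto partition with pivot = 5:

Initial array: [10, 11, 3, 14, 5]

arr[0]=10 > 5: no swap
arr[1]=11 > 5: no swap
arr[2]=3 <= 5: swap with position 0, array becomes [3, 11, 10, 14, 5]
arr[3]=14 > 5: no swap

Place pivot at position 1: [3, 5, 10, 14, 11]
Pivot position: 1

After partitioning with pivot 5, the array becomes [3, 5, 10, 14, 11]. The pivot is placed at index 1. All elements to the left of the pivot are <= 5, and all elements to the right are > 5.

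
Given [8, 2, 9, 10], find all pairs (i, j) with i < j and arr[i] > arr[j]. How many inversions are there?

Finding inversions in [8, 2, 9, 10]:

(0, 1): arr[0]=8 > arr[1]=2

Total inversions: 1

The array has 1 inversion(s): (0,1). Each pair (i,j) satisfies i < j and arr[i] > arr[j].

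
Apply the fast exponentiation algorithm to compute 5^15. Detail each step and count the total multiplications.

Computing 5^15 by squaring (build up from 5^1; each line after the first costs one multiplication):

5^1 = 5
5^2 = (5^1)^2 = 5^2 = 25
5^3 = 5 * 5^2 = 5 * 25 = 125
5^6 = (5^3)^2 = 125^2 = 15625
5^7 = 5 * 5^6 = 5 * 15625 = 78125
5^14 = (5^7)^2 = 78125^2 = 6103515625
5^15 = 5 * 5^14 = 5 * 6103515625 = 30517578125

Result: 30517578125
Multiplications needed: 6 (6 lines after 5^1)

5^15 = 30517578125. Using exponentiation by squaring, this requires 6 multiplications. The key idea: if the exponent is even, square the half-power; if odd, multiply by the base once.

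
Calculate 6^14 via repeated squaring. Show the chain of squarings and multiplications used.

Computing 6^14 by squaring (build up from 6^1; each line after the first costs one multiplication):

6^1 = 6
6^2 = (6^1)^2 = 6^2 = 36
6^3 = 6 * 6^2 = 6 * 36 = 216
6^6 = (6^3)^2 = 216^2 = 46656
6^7 = 6 * 6^6 = 6 * 46656 = 279936
6^14 = (6^7)^2 = 279936^2 = 78364164096

Result: 78364164096
Multiplications needed: 5 (5 lines after 6^1)

6^14 = 78364164096. Using exponentiation by squaring, this requires 5 multiplications. The key idea: if the exponent is even, square the half-power; if odd, multiply by the base once.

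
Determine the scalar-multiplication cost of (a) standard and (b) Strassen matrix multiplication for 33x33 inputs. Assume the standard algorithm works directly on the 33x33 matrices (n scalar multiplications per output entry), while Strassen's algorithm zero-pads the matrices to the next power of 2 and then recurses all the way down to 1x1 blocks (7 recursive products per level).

Matrix multiplication for 33x33 matrices:

Strassen's algorithm requires power-of-2 dimensions. Pad 33x33 to 64x64 (next power of 2).

Standard algorithm: 33^3 = 35937 multiplications
Strassen's algorithm: 7^(log2(64)) = 7^6 = 117649 multiplications
Difference: 35937 - 117649 = -81712 (Strassen uses MORE here due to padding overhead — for small or just-over-power-of-2 n, padding can outweigh the per-level savings)

Standard: 35937 multiplications (33^3). Strassen: 117649 multiplications (7^6, after padding to 64x64). Strassen reduces 8 recursive multiplications to 7 at each level.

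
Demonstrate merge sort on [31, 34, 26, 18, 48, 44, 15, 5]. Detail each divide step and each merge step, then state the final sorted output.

Merge sort trace:

Split: [31, 34, 26, 18, 48, 44, 15, 5] -> [31, 34, 26, 18] and [48, 44, 15, 5]
  Split: [31, 34, 26, 18] -> [31, 34] and [26, 18]
    Split: [31, 34] -> [31] and [34]
    Merge: [31] + [34] -> [31, 34]
    Split: [26, 18] -> [26] and [18]
    Merge: [26] + [18] -> [18, 26]
  Merge: [31, 34] + [18, 26] -> [18, 26, 31, 34]
  Split: [48, 44, 15, 5] -> [48, 44] and [15, 5]
    Split: [48, 44] -> [48] and [44]
    Merge: [48] + [44] -> [44, 48]
    Split: [15, 5] -> [15] and [5]
    Merge: [15] + [5] -> [5, 15]
  Merge: [44, 48] + [5, 15] -> [5, 15, 44, 48]
Merge: [18, 26, 31, 34] + [5, 15, 44, 48] -> [5, 15, 18, 26, 31, 34, 44, 48]

Final sorted array: [5, 15, 18, 26, 31, 34, 44, 48]

The merge sort proceeds by recursively splitting the array and merging sorted halves.
After all merges, the sorted array is [5, 15, 18, 26, 31, 34, 44, 48].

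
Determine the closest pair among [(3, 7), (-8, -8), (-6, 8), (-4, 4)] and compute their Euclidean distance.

Computing all pairwise distances among 4 points:

d((3, 7), (-8, -8)) = 18.6011
d((3, 7), (-6, 8)) = 9.0554
d((3, 7), (-4, 4)) = 7.6158
d((-8, -8), (-6, 8)) = 16.1245
d((-8, -8), (-4, 4)) = 12.6491
d((-6, 8), (-4, 4)) = 4.4721 <-- minimum

Closest pair: (-6, 8) and (-4, 4) with distance 4.4721

The closest pair is (-6, 8) and (-4, 4) with Euclidean distance 4.4721. For 4 points, brute-force pairwise comparison is shown above. For large n, the divide-and-conquer algorithm (sort by x, recurse on halves, check the dividing strip) achieves O(n log n).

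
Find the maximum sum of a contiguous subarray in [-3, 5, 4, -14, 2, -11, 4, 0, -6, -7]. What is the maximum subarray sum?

Using Kadane's algorithm on [-3, 5, 4, -14, 2, -11, 4, 0, -6, -7]:

Scanning through the array:
Position 1 (value 5): max_ending_here = 5, max_so_far = 5
Position 2 (value 4): max_ending_here = 9, max_so_far = 9
Position 3 (value -14): max_ending_here = -5, max_so_far = 9
Position 4 (value 2): max_ending_here = 2, max_so_far = 9
Position 5 (value -11): max_ending_here = -9, max_so_far = 9
Position 6 (value 4): max_ending_here = 4, max_so_far = 9
Position 7 (value 0): max_ending_here = 4, max_so_far = 9
Position 8 (value -6): max_ending_here = -2, max_so_far = 9
Position 9 (value -7): max_ending_here = -7, max_so_far = 9

Maximum subarray: [5, 4]
Maximum sum: 9

The maximum subarray is [5, 4] with sum 9. This subarray runs from index 1 to index 2.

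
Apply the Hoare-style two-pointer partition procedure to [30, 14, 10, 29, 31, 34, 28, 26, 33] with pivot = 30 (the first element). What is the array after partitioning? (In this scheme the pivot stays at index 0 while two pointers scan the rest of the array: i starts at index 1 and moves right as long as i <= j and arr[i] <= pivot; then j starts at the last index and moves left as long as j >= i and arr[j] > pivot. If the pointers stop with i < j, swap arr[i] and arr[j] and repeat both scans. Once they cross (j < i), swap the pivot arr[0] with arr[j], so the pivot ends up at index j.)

Hoare-style two-pointer partition with pivot = 30:

Initial array: [30, 14, 10, 29, 31, 34, 28, 26, 33]

Pointers start at i = 1, j = 8.
i stops at index 4 (arr[4]=31 > 30), j stops at index 7 (arr[7]=26 <= 30): swap arr[4] and arr[7], array becomes [30, 14, 10, 29, 26, 34, 28, 31, 33]
i stops at index 5 (arr[5]=34 > 30), j stops at index 6 (arr[6]=28 <= 30): swap arr[5] and arr[6], array becomes [30, 14, 10, 29, 26, 28, 34, 31, 33]
i ends at 6, j ends at 5: the pointers have crossed (j < i), so scanning stops.

Swap pivot arr[0] with arr[5] to place pivot at position 5: [28, 14, 10, 29, 26, 30, 34, 31, 33]
Pivot position: 5

After partitioning with pivot 30, the array becomes [28, 14, 10, 29, 26, 30, 34, 31, 33]. The pivot is placed at index 5. All elements to the left of the pivot are <= 30, and all elements to the right are > 30.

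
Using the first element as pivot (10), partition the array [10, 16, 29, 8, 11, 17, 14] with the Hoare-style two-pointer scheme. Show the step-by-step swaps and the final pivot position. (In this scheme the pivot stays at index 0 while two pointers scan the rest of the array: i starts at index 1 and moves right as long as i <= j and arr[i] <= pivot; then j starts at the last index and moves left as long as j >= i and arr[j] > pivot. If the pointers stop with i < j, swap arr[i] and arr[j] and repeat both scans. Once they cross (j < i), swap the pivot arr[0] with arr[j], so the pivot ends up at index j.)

Hoare-style two-pointer partition with pivot = 10:

Initial array: [10, 16, 29, 8, 11, 17, 14]

Pointers start at i = 1, j = 6.
i stops at index 1 (arr[1]=16 > 10), j stops at index 3 (arr[3]=8 <= 10): swap arr[1] and arr[3], array becomes [10, 8, 29, 16, 11, 17, 14]
i ends at 2, j ends at 1: the pointers have crossed (j < i), so scanning stops.

Swap pivot arr[0] with arr[1] to place pivot at position 1: [8, 10, 29, 16, 11, 17, 14]
Pivot position: 1

After partitioning with pivot 10, the array becomes [8, 10, 29, 16, 11, 17, 14]. The pivot is placed at index 1. All elements to the left of the pivot are <= 10, and all elements to the right are > 10.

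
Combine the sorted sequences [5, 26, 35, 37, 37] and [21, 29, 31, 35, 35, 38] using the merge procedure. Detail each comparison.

Merging process:

Compare 5 vs 21: take 5 from left. Merged: [5]
Compare 26 vs 21: take 21 from right. Merged: [5, 21]
Compare 26 vs 29: take 26 from left. Merged: [5, 21, 26]
Compare 35 vs 29: take 29 from right. Merged: [5, 21, 26, 29]
Compare 35 vs 31: take 31 from right. Merged: [5, 21, 26, 29, 31]
Compare 35 vs 35: take 35 from left. Merged: [5, 21, 26, 29, 31, 35]
Compare 37 vs 35: take 35 from right. Merged: [5, 21, 26, 29, 31, 35, 35]
Compare 37 vs 35: take 35 from right. Merged: [5, 21, 26, 29, 31, 35, 35, 35]
Compare 37 vs 38: take 37 from left. Merged: [5, 21, 26, 29, 31, 35, 35, 35, 37]
Compare 37 vs 38: take 37 from left. Merged: [5, 21, 26, 29, 31, 35, 35, 35, 37, 37]
Append remaining from right: [38]. Merged: [5, 21, 26, 29, 31, 35, 35, 35, 37, 37, 38]

Final merged array: [5, 21, 26, 29, 31, 35, 35, 35, 37, 37, 38]
Total comparisons: 10

The merged array is [5, 21, 26, 29, 31, 35, 35, 35, 37, 37, 38], requiring 10 comparisons. The merge step runs in O(n) time where n is the total number of elements.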